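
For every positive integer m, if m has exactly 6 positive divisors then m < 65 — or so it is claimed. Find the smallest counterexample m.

m = 68

A counterexample is any positive integer m such that m has exactly 6 positive divisors but the claim fails; we check each in order.
For m = 12, 18, 20, 28, 32, 44, 45, 50, 52, 63 the conclusion holds.
m = 68: τ(68) = 6; 68 ≥ 65.
Hence m = 68 is a counterexample.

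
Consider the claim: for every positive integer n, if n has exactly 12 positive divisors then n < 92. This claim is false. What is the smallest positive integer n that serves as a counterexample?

We need the least positive integer n for which n has exactly 12 positive divisors but the claim fails.
For n = 60, 72, 84, 90 the conclusion holds.
n = 96: τ(96) = 12; 96 ≥ 92.
Thus n = 96 disproves the claim, and no smaller n works.

n = 96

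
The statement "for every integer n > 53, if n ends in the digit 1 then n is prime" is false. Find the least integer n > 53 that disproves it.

n = 81

Check each integer n > 53 in order until n ends in the digit 1 but n is not prime.
For n = 61, 71 the conclusion holds.
n = 81: 81 ends in 1; 81 = 3 × 27, composite.
Hence n = 81 is a counterexample.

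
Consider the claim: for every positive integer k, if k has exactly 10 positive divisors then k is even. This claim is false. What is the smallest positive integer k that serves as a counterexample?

k = 405

A counterexample is any positive integer k such that k has exactly 10 positive divisors but k is odd; we check each in order.
For k = 48, 80, 112, 162, 176, 208, 272, 304, 368 the conclusion holds.
k = 405: divisors of 405: 10 divisors; 405 is odd.
Thus k = 405 disproves the claim, and no smaller k works.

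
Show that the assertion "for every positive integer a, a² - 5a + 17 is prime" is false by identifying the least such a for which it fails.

a = 13

For a = 1, 2, 3, 4, …, 10, 11, 12 the conclusion holds.
a = 13: a² - 5a + 17 = 121 = 11 × 11, composite.
So a = 13 is the smallest counterexample.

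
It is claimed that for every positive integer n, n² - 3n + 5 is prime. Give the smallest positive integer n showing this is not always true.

We need the least positive integer n for which n² - 3n + 5 is not prime.
For n = 1, 2, 3 the conclusion holds.
n = 4: n² - 3n + 5 = 9 = 3 × 3, composite.

n = 4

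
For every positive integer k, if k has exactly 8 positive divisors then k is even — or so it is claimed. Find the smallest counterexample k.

For k = 24, 30, 40, 42, …, 88, 102, 104 the conclusion holds.
k = 105: divisors of 105: 1, 3, 5, 7, 15, 21, 35, 105; 105 is odd.

k = 105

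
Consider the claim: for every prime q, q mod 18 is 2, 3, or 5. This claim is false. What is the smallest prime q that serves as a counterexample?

q = 7

Check each prime q in order until the claim fails.
q = 2: 2 mod 18 = 2.
q = 3: 3 mod 18 = 3.
q = 5: 5 mod 18 = 5.
q = 7: 7 mod 18 = 7 — not in {2, 3, 5}.
So q = 7 is the smallest counterexample.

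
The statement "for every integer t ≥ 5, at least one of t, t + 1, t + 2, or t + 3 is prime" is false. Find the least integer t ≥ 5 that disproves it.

Check each integer t ≥ 5 in order until t, t + 1, t + 2, t + 3 are all composite.
The first 19 eligible values, up to t = 23, all satisfy the conclusion.
t = 24: 24 = 2 × 12; 25 = 5 × 5; 26 = 2 × 13; 27 = 3 × 9 — all composite.

t = 24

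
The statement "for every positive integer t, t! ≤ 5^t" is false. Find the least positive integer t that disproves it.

t = 12

For t = 1, 2, 3, 4, …, 9, 10, 11 the conclusion holds.
t = 12: t! = 479001600 and 5^t = 244140625, so 479001600 > 244140625.
Hence t = 12 is a counterexample.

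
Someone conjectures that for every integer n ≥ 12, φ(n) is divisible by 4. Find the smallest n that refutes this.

n = 12: φ(12) = 4; 4 mod 4 = 0.
n = 13: φ(13) = 12; 12 mod 4 = 0.
n = 14: φ(14) = 6; 6 mod 4 = 2.
So n = 14 is the smallest counterexample.

n = 14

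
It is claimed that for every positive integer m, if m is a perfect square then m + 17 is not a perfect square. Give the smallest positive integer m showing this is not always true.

m = 64

Check each positive integer m in order until m is a perfect square but m + 17 is a perfect square.
The first 7 eligible values, up to m = 49, all satisfy the conclusion.
m = 64: 64 = 8² and 64 + 17 = 81 = 9².
Thus m = 64 disproves the claim, and no smaller m works.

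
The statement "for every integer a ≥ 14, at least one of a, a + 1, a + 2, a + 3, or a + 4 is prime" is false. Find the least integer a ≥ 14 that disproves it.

a = 24

A counterexample is any integer a ≥ 14 such that a, a + 1, a + 2, a + 3, a + 4 are all composite; we check each in order.
For a = 14, 15, 16, 17, 18, 19, 20, 21, 22, 23 the conclusion holds.
a = 24: 24 = 2 × 12; 25 = 5 × 5; 26 = 2 × 13; 27 = 3 × 9; 28 = 2 × 14 — all composite.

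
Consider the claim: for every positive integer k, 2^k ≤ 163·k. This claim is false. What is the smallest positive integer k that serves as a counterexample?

k = 11

A counterexample is any positive integer k such that 2^k > 163·k; we check each in order.
For k = 1, 2, 3, 4, 5, 6, 7, 8, 9, 10 the conclusion holds.
k = 11: 2^k = 2048 and 163·k = 1793, so 2048 > 1793.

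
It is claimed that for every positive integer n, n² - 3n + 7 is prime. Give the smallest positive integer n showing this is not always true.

Check each positive integer n in order until n² - 3n + 7 is not prime.
n = 1: n² - 3n + 7 = 5, prime.
n = 2: n² - 3n + 7 = 5, prime.
n = 3: n² - 3n + 7 = 7, prime.
n = 4: n² - 3n + 7 = 11, prime.
n = 5: n² - 3n + 7 = 17, prime.
n = 6: n² - 3n + 7 = 25 = 5 × 5, composite.

n = 6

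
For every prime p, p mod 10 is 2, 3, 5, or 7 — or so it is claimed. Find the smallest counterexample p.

We need the least prime p for which the claim fails.
p = 2: 2 mod 10 = 2.
p = 3: 3 mod 10 = 3.
p = 5: 5 mod 10 = 5.
p = 7: 7 mod 10 = 7.
p = 11: 11 mod 10 = 1 — not in {2, 3, 5, 7}.

p = 11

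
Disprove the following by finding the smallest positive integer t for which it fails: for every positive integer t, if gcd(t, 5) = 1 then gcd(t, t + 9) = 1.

t = 3

Check each positive integer t in order until gcd(t, 5) = 1 but gcd(t, t + 9) > 1.
t = 1: gcd(1, 10) = 1.
t = 2: gcd(2, 11) = 1.
t = 3: gcd(3, 12) = 3.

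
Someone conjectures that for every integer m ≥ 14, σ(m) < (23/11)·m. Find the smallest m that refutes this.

We need the least integer m ≥ 14 for which the claim fails.
The first 4 eligible values, up to m = 17, all satisfy the conclusion.
m = 18: σ(18) = 39; 39 ≥ 414/11.
So m = 18 is the smallest counterexample.

m = 18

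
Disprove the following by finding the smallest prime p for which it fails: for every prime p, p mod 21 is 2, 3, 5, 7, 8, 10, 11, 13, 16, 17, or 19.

p = 41

We need the least prime p for which the claim fails.
For p = 2, 3, 5, 7, …, 29, 31, 37 the conclusion holds.
p = 41: 41 mod 21 = 20 — not in {2, 3, 5, 7, 8, 10, 11, 13, 16, 17, 19}.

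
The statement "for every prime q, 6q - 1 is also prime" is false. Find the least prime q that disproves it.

Check each prime q in order until 6q - 1 is not prime.
The first 4 eligible values, up to q = 7, all satisfy the conclusion.
q = 11: 6q - 1 = 65 = 5 × 13, not prime.

q = 11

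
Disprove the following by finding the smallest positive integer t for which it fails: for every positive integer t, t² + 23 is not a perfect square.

For t = 1, 2, 3, 4, 5, 6, 7, 8, 9, 10 the conclusion holds.
t = 11: 11² + 23 = 144 = 12², a perfect square.

t = 11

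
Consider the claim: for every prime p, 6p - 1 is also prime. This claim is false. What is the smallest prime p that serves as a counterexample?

p = 11

Check each prime p in order until 6p - 1 is not prime.
The first 4 eligible values, up to p = 7, all satisfy the conclusion.
p = 11: 6p - 1 = 65 = 5 × 13, not prime.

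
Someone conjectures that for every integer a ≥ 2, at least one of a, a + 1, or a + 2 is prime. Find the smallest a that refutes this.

a = 8

For a = 2, 3, 4, 5, 6, 7 the conclusion holds.
a = 8: 8 = 2 × 4; 9 = 3 × 3; 10 = 2 × 5 — all composite.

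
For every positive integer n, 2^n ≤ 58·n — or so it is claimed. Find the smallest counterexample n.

n = 10

We need the least positive integer n for which 2^n > 58·n.
The first 9 eligible values, up to n = 9, all satisfy the conclusion.
n = 10: 2^n = 1024 and 58·n = 580, so 1024 > 580.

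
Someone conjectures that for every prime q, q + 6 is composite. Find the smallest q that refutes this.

Check each prime q in order until q + 6 is prime.
q = 2: q + 6 = 8 = 2 × 4, composite.
q = 3: q + 6 = 9 = 3 × 3, composite.
q = 5: q + 6 = 11, prime — not composite.
Thus q = 5 disproves the claim, and no smaller q works.

q = 5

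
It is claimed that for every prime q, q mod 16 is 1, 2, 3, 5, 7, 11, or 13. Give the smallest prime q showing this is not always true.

The first 10 eligible values, up to q = 29, all satisfy the conclusion.
q = 31: 31 mod 16 = 15 — not in {1, 2, 3, 5, 7, 11, 13}.
So q = 31 is the smallest counterexample.

q = 31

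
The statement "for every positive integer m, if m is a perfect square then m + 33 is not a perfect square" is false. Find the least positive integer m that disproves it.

m = 16

We need the least positive integer m for which m is a perfect square but m + 33 is a perfect square.
m = 1: 1 + 33 = 34, not a perfect square.
m = 4: 4 + 33 = 37, not a perfect square.
m = 9: 9 + 33 = 42, not a perfect square.
m = 16: 16 = 4² and 16 + 33 = 49 = 7².
Thus m = 16 disproves the claim, and no smaller m works.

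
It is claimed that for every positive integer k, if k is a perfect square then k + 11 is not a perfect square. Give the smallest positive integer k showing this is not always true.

Check each positive integer k in order until k is a perfect square but k + 11 is a perfect square.
For k = 1, 4, 9, 16 the conclusion holds.
k = 25: 25 = 5² and 25 + 11 = 36 = 6².

k = 25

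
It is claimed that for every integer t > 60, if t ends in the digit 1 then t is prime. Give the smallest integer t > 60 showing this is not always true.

t = 81

Check each integer t > 60 in order until t ends in the digit 1 but t is not prime.
For t = 61, 71 the conclusion holds.
t = 81: 81 ends in 1; 81 = 3 × 27, composite.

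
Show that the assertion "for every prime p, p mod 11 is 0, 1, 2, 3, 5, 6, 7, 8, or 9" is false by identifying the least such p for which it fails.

The first 11 eligible values, up to p = 31, all satisfy the conclusion.
p = 37: 37 mod 11 = 4 — not in {0, 1, 2, 3, 5, 6, 7, 8, 9}.
Hence p = 37 is a counterexample.

p = 37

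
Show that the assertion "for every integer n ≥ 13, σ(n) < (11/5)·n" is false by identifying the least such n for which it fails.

n = 24

A counterexample is any integer n ≥ 13 such that the claim fails; we check each in order.
For n = 13, 14, 15, 16, …, 21, 22, 23 the conclusion holds.
n = 24: σ(24) = 60; 60 ≥ 264/5.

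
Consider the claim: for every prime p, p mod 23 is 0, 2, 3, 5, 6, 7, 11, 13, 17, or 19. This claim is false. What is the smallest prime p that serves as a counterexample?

p = 31

For p = 2, 3, 5, 7, 11, 13, 17, 19, 23, 29 the conclusion holds.
p = 31: 31 mod 23 = 8 — not in {0, 2, 3, 5, 6, 7, 11, 13, 17, 19}.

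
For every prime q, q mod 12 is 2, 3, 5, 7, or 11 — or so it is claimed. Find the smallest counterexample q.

q = 13

Check each prime q in order until the claim fails.
The first 5 eligible values, up to q = 11, all satisfy the conclusion.
q = 13: 13 mod 12 = 1 — not in {2, 3, 5, 7, 11}.
So q = 13 is the smallest counterexample.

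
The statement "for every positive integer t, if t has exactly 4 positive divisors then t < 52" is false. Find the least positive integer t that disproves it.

For t = 6, 8, 10, 14, …, 39, 46, 51 the conclusion holds.
t = 55: τ(55) = 4; 55 ≥ 52.
Hence t = 55 is a counterexample.

t = 55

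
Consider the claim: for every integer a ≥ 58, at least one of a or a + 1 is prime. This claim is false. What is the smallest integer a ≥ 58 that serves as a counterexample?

a = 62

For a = 58, 59, 60, 61 the conclusion holds.
a = 62: 62 = 2 × 31; 63 = 3 × 21 — both composite.
So a = 62 is the smallest counterexample.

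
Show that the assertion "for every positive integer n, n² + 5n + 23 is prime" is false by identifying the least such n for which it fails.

A counterexample is any positive integer n such that n² + 5n + 23 is not prime; we check each in order.
For n = 1, 2, 3, 4, …, 11, 12, 13 the conclusion holds.
n = 14: n² + 5n + 23 = 289 = 17 × 17, composite.

n = 14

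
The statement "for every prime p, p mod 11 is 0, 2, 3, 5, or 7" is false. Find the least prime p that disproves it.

We need the least prime p for which the claim fails.
p = 2: 2 mod 11 = 2.
p = 3: 3 mod 11 = 3.
p = 5: 5 mod 11 = 5.
p = 7: 7 mod 11 = 7.
p = 11: 11 mod 11 = 0.
p = 13: 13 mod 11 = 2.
p = 17: 17 mod 11 = 6 — not in {0, 2, 3, 5, 7}.

p = 17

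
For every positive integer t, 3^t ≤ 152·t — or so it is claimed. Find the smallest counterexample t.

We need the least positive integer t for which 3^t > 152·t.
t = 1: 3^t = 3 and 152·t = 152, so 3 ≤ 152.
t = 2: 3^t = 9 and 152·t = 304, so 9 ≤ 304.
t = 3: 3^t = 27 and 152·t = 456, so 27 ≤ 456.
t = 4: 3^t = 81 and 152·t = 608, so 81 ≤ 608.
t = 5: 3^t = 243 and 152·t = 760, so 243 ≤ 760.
t = 6: 3^t = 729 and 152·t = 912, so 729 ≤ 912.
t = 7: 3^t = 2187 and 152·t = 1064, so 2187 > 1064.

t = 7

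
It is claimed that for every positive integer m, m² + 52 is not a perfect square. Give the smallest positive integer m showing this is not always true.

m = 12

A counterexample is any positive integer m such that m² + 52 is a perfect square; we check each in order.
For m = 1, 2, 3, 4, …, 9, 10, 11 the conclusion holds.
m = 12: 12² + 52 = 196 = 14², a perfect square.
So m = 12 is the smallest counterexample.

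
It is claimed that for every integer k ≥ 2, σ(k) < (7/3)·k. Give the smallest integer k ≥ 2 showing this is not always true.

For k = 2, 3, 4, 5, 6, 7, 8, 9, 10, 11 the conclusion holds.
k = 12: σ(12) = 28; 28 ≥ 28.
Hence k = 12 is a counterexample.

k = 12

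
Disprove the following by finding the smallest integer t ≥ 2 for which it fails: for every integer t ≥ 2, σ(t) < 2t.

t = 2: σ(2) = 3; 3 < 4.
t = 3: σ(3) = 4; 4 < 6.
t = 4: σ(4) = 7; 7 < 8.
t = 5: σ(5) = 6; 6 < 10.
t = 6: σ(6) = 12; 12 ≥ 12.

t = 6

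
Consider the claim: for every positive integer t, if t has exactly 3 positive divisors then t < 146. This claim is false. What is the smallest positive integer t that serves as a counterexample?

t = 4: τ(4) = 3; 4 < 146.
t = 9: τ(9) = 3; 9 < 146.
t = 25: τ(25) = 3; 25 < 146.
t = 49: τ(49) = 3; 49 < 146.
t = 121: τ(121) = 3; 121 < 146.
t = 169: τ(169) = 3; 169 ≥ 146.

t = 169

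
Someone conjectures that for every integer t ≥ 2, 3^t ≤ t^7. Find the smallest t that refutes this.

The first 17 eligible values, up to t = 18, all satisfy the conclusion.
t = 19: 3^t = 1162261467 and t^7 = 893871739, so 1162261467 > 893871739.

t = 19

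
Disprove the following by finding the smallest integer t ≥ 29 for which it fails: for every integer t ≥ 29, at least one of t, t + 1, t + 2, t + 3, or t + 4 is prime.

For t = 29, 30, 31 the conclusion holds.
t = 32: 32 = 2 × 16; 33 = 3 × 11; 34 = 2 × 17; 35 = 5 × 7; 36 = 2 × 18 — all composite.

t = 32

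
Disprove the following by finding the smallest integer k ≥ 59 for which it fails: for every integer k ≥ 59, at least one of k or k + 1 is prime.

k = 62

k = 59: 59 is prime.
k = 60: 61 is prime.
k = 61: 61 is prime.
k = 62: 62 = 2 × 31; 63 = 3 × 21 — both composite.
So k = 62 is the smallest counterexample.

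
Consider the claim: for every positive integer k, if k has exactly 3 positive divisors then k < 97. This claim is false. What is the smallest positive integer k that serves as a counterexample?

k = 121

Check each positive integer k in order until k has exactly 3 positive divisors but the claim fails.
k = 4: τ(4) = 3; 4 < 97.
k = 9: τ(9) = 3; 9 < 97.
k = 25: τ(25) = 3; 25 < 97.
k = 49: τ(49) = 3; 49 < 97.
k = 121: τ(121) = 3; 121 ≥ 97.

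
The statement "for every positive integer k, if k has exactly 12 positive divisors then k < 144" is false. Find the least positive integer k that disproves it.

A counterexample is any positive integer k such that k has exactly 12 positive divisors but the claim fails; we check each in order.
For k = 60, 72, 84, 90, 96, 108, 126, 132, 140 the conclusion holds.
k = 150: τ(150) = 12; 150 ≥ 144.
So k = 150 is the smallest counterexample.

k = 150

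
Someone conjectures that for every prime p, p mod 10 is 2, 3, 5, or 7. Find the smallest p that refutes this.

A counterexample is any prime p such that the claim fails; we check each in order.
For p = 2, 3, 5, 7 the conclusion holds.
p = 11: 11 mod 10 = 1 — not in {2, 3, 5, 7}.

p = 11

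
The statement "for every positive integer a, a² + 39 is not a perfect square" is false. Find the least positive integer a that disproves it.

a = 5

We need the least positive integer a for which a² + 39 is a perfect square.
For a = 1, 2, 3, 4 the conclusion holds.
a = 5: 5² + 39 = 64 = 8², a perfect square.
So a = 5 is the smallest counterexample.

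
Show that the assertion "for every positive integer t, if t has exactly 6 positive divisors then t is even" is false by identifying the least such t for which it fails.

A counterexample is any positive integer t such that t has exactly 6 positive divisors but t is odd; we check each in order.
The first 6 eligible values, up to t = 44, all satisfy the conclusion.
t = 45: divisors of 45: 1, 3, 5, 9, 15, 45; 45 is odd.
Thus t = 45 disproves the claim, and no smaller t works.

t = 45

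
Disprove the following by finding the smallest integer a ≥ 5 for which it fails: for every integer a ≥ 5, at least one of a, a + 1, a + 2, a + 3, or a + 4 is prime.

a = 24

For a = 5, 6, 7, 8, …, 21, 22, 23 the conclusion holds.
a = 24: 24 = 2 × 12; 25 = 5 × 5; 26 = 2 × 13; 27 = 3 × 9; 28 = 2 × 14 — all composite.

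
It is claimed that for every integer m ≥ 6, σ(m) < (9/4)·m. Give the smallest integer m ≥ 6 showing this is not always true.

m = 12

We need the least integer m ≥ 6 for which the claim fails.
The first 6 eligible values, up to m = 11, all satisfy the conclusion.
m = 12: σ(12) = 28; 28 ≥ 27.
Thus m = 12 disproves the claim, and no smaller m works.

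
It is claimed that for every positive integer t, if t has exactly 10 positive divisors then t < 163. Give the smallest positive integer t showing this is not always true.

t = 176

A counterexample is any positive integer t such that t has exactly 10 positive divisors but the claim fails; we check each in order.
For t = 48, 80, 112, 162 the conclusion holds.
t = 176: τ(176) = 10; 176 ≥ 163.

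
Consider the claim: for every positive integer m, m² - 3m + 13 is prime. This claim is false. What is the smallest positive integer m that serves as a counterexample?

m = 12

We need the least positive integer m for which m² - 3m + 13 is not prime.
For m = 1, 2, 3, 4, …, 9, 10, 11 the conclusion holds.
m = 12: m² - 3m + 13 = 121 = 11 × 11, composite.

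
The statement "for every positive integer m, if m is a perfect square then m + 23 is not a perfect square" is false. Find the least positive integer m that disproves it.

m = 121

We need the least positive integer m for which m is a perfect square but m + 23 is a perfect square.
The first 10 eligible values, up to m = 100, all satisfy the conclusion.
m = 121: 121 = 11² and 121 + 23 = 144 = 12².
Hence m = 121 is a counterexample.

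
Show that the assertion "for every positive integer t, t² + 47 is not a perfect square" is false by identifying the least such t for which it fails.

A counterexample is any positive integer t such that t² + 47 is a perfect square; we check each in order.
The first 22 eligible values, up to t = 22, all satisfy the conclusion.
t = 23: 23² + 47 = 576 = 24², a perfect square.
So t = 23 is the smallest counterexample.

t = 23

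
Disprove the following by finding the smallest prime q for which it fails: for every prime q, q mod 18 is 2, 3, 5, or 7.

A counterexample is any prime q such that the claim fails; we check each in order.
q = 2: 2 mod 18 = 2.
q = 3: 3 mod 18 = 3.
q = 5: 5 mod 18 = 5.
q = 7: 7 mod 18 = 7.
q = 11: 11 mod 18 = 11 — not in {2, 3, 5, 7}.

q = 11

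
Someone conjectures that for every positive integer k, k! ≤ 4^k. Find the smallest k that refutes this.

k = 9

The first 8 eligible values, up to k = 8, all satisfy the conclusion.
k = 9: k! = 362880 and 4^k = 262144, so 362880 > 262144.
Hence k = 9 is a counterexample.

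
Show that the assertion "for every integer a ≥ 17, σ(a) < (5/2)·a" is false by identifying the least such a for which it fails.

Check each integer a ≥ 17 in order until the claim fails.
For a = 17, 18, 19, 20, 21, 22, 23 the conclusion holds.
a = 24: σ(24) = 60; 60 ≥ 60.

a = 24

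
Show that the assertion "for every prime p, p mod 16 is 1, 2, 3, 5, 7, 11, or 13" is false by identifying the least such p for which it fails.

For p = 2, 3, 5, 7, 11, 13, 17, 19, 23, 29 the conclusion holds.
p = 31: 31 mod 16 = 15 — not in {1, 2, 3, 5, 7, 11, 13}.

p = 31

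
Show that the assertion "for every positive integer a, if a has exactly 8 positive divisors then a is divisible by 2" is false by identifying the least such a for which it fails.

a = 105

Check each positive integer a in order until a has exactly 8 positive divisors but a is not divisible by 2.
For a = 24, 30, 40, 42, …, 88, 102, 104 the conclusion holds.
a = 105: τ(105) = 8; 105 mod 2 = 1.
Hence a = 105 is a counterexample.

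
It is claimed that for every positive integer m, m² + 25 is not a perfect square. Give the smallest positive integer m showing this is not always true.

m = 12

We need the least positive integer m for which m² + 25 is a perfect square.
For m = 1, 2, 3, 4, …, 9, 10, 11 the conclusion holds.
m = 12: 12² + 25 = 169 = 13², a perfect square.
Thus m = 12 disproves the claim, and no smaller m works.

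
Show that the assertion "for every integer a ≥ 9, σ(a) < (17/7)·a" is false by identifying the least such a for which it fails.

a = 24

Check each integer a ≥ 9 in order until the claim fails.
The first 15 eligible values, up to a = 23, all satisfy the conclusion.
a = 24: σ(24) = 60; 60 ≥ 408/7.
Hence a = 24 is a counterexample.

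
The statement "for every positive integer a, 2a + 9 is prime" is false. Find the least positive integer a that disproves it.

A counterexample is any positive integer a such that 2a + 9 is not prime; we check each in order.
For a = 1, 2 the conclusion holds.
a = 3: 2a + 9 = 15 = 3 × 5, composite.
So a = 3 is the smallest counterexample.

a = 3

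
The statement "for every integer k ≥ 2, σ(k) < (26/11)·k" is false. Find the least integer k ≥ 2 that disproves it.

For k = 2, 3, 4, 5, …, 21, 22, 23 the conclusion holds.
k = 24: σ(24) = 60; 60 ≥ 624/11.
Hence k = 24 is a counterexample.

k = 24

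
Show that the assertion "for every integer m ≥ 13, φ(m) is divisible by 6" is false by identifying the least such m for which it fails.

m = 15

Check each integer m ≥ 13 in order until φ(m) is not divisible by 6.
For m = 13, 14 the conclusion holds.
m = 15: φ(15) = 8; 8 mod 6 = 2.
Thus m = 15 disproves the claim, and no smaller m works.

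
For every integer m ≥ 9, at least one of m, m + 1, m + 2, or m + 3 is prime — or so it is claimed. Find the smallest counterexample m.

m = 24

For m = 9, 10, 11, 12, …, 21, 22, 23 the conclusion holds.
m = 24: 24 = 2 × 12; 25 = 5 × 5; 26 = 2 × 13; 27 = 3 × 9 — all composite.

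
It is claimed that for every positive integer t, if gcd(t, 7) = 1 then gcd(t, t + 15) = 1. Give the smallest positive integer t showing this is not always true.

Check each positive integer t in order until gcd(t, 7) = 1 but gcd(t, t + 15) > 1.
For t = 1, 2 the conclusion holds.
t = 3: gcd(3, 18) = 3.
So t = 3 is the smallest counterexample.

t = 3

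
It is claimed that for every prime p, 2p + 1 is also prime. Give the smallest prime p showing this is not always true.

p = 7

Check each prime p in order until 2p + 1 is not prime.
For p = 2, 3, 5 the conclusion holds.
p = 7: 2p + 1 = 15 = 3 × 5, not prime.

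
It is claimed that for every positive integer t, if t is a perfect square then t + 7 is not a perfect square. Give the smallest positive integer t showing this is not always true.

t = 9

We need the least positive integer t for which t is a perfect square but t + 7 is a perfect square.
t = 1: 1 + 7 = 8, not a perfect square.
t = 4: 4 + 7 = 11, not a perfect square.
t = 9: 9 = 3² and 9 + 7 = 16 = 4².
Thus t = 9 disproves the claim, and no smaller t works.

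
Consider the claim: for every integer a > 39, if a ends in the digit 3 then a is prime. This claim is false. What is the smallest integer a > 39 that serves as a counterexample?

A counterexample is any integer a > 39 such that a ends in the digit 3 but a is not prime; we check each in order.
For a = 43, 53 the conclusion holds.
a = 63: 63 ends in 3; 63 = 3 × 21, composite.
Thus a = 63 disproves the claim, and no smaller a works.

a = 63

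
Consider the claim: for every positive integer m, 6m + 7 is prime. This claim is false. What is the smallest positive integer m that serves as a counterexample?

m = 3

A counterexample is any positive integer m such that 6m + 7 is not prime; we check each in order.
m = 1: 6m + 7 = 13, prime.
m = 2: 6m + 7 = 19, prime.
m = 3: 6m + 7 = 25 = 5 × 5, composite.
Hence m = 3 is a counterexample.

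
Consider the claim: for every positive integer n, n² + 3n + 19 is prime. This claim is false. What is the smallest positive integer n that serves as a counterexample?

A counterexample is any positive integer n such that n² + 3n + 19 is not prime; we check each in order.
For n = 1, 2, 3, 4, …, 12, 13, 14 the conclusion holds.
n = 15: n² + 3n + 19 = 289 = 17 × 17, composite.
So n = 15 is the smallest counterexample.

n = 15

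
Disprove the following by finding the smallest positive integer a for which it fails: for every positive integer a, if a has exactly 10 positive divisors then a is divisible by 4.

a = 162

Check each positive integer a in order until a has exactly 10 positive divisors but a is not divisible by 4.
a = 48: τ(48) = 10; 48 mod 4 = 0.
a = 80: τ(80) = 10; 80 mod 4 = 0.
a = 112: τ(112) = 10; 112 mod 4 = 0.
a = 162: τ(162) = 10; 162 mod 4 = 2.
So a = 162 is the smallest counterexample.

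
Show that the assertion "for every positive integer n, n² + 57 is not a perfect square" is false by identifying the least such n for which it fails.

n = 8

A counterexample is any positive integer n such that n² + 57 is a perfect square; we check each in order.
For n = 1, 2, 3, 4, 5, 6, 7 the conclusion holds.
n = 8: 8² + 57 = 121 = 11², a perfect square.
Hence n = 8 is a counterexample.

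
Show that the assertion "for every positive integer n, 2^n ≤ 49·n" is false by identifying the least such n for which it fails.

n = 1: 2^n = 2 and 49·n = 49, so 2 ≤ 49.
n = 2: 2^n = 4 and 49·n = 98, so 4 ≤ 98.
n = 3: 2^n = 8 and 49·n = 147, so 8 ≤ 147.
n = 4: 2^n = 16 and 49·n = 196, so 16 ≤ 196.
n = 5: 2^n = 32 and 49·n = 245, so 32 ≤ 245.
n = 6: 2^n = 64 and 49·n = 294, so 64 ≤ 294.
n = 7: 2^n = 128 and 49·n = 343, so 128 ≤ 343.
n = 8: 2^n = 256 and 49·n = 392, so 256 ≤ 392.
n = 9: 2^n = 512 and 49·n = 441, so 512 > 441.
Thus n = 9 disproves the claim, and no smaller n works.

n = 9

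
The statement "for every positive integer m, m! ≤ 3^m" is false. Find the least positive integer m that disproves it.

The first 6 eligible values, up to m = 6, all satisfy the conclusion.
m = 7: m! = 5040 and 3^m = 2187, so 5040 > 2187.

m = 7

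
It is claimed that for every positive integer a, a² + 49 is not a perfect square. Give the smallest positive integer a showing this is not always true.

a = 24

A counterexample is any positive integer a such that a² + 49 is a perfect square; we check each in order.
For a = 1, 2, 3, 4, …, 21, 22, 23 the conclusion holds.
a = 24: 24² + 49 = 625 = 25², a perfect square.
Hence a = 24 is a counterexample.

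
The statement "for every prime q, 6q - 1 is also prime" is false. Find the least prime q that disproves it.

q = 2: 6q - 1 = 11, prime.
q = 3: 6q - 1 = 17, prime.
q = 5: 6q - 1 = 29, prime.
q = 7: 6q - 1 = 41, prime.
q = 11: 6q - 1 = 65 = 5 × 13, not prime.

q = 11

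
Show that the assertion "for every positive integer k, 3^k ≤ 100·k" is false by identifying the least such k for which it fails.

We need the least positive integer k for which 3^k > 100·k.
For k = 1, 2, 3, 4, 5 the conclusion holds.
k = 6: 3^k = 729 and 100·k = 600, so 729 > 600.

k = 6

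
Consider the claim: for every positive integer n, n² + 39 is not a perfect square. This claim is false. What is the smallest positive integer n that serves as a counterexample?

We need the least positive integer n for which n² + 39 is a perfect square.
For n = 1, 2, 3, 4 the conclusion holds.
n = 5: 5² + 39 = 64 = 8², a perfect square.

n = 5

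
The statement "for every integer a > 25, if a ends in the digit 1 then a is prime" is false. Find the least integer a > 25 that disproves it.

a = 51

Check each integer a > 25 in order until a ends in the digit 1 but a is not prime.
a = 31: 31 ends in 1 and is prime.
a = 41: 41 ends in 1 and is prime.
a = 51: 51 ends in 1; 51 = 3 × 17, composite.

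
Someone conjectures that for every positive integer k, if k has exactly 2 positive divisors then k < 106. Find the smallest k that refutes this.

For k = 2, 3, 5, 7, …, 97, 101, 103 the conclusion holds.
k = 107: τ(107) = 2; 107 ≥ 106.
Thus k = 107 disproves the claim, and no smaller k works.

k = 107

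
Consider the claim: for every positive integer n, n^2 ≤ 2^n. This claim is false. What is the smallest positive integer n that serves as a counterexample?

n = 3

For n = 1, 2 the conclusion holds.
n = 3: n^2 = 9 and 2^n = 8, so 9 > 8.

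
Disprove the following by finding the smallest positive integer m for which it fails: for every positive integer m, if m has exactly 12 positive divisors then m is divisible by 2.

Check each positive integer m in order until m has exactly 12 positive divisors but m is not divisible by 2.
For m = 60, 72, 84, 90, …, 294, 306, 308 the conclusion holds.
m = 315: τ(315) = 12; 315 mod 2 = 1.

m = 315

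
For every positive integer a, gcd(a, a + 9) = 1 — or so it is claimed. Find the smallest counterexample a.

We need the least positive integer a for which gcd(a, a + 9) > 1.
For a = 1, 2 the conclusion holds.
a = 3: gcd(3, 12) = 3.
Hence a = 3 is a counterexample.

a = 3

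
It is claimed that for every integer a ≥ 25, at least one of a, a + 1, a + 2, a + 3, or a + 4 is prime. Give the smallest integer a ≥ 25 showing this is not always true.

For a = 25, 26, 27, 28, 29, 30, 31 the conclusion holds.
a = 32: 32 = 2 × 16; 33 = 3 × 11; 34 = 2 × 17; 35 = 5 × 7; 36 = 2 × 18 — all composite.
So a = 32 is the smallest counterexample.

a = 32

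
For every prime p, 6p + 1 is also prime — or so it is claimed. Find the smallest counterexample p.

Check each prime p in order until 6p + 1 is not prime.
For p = 2, 3, 5, 7, 11, 13, 17 the conclusion holds.
p = 19: 6p + 1 = 115 = 5 × 23, not prime.

p = 19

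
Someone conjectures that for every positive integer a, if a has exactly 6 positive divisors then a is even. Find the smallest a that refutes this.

We need the least positive integer a for which a has exactly 6 positive divisors but a is odd.
a = 12: divisors of 12: 1, 2, 3, 4, 6, 12; 12 is even.
a = 18: divisors of 18: 1, 2, 3, 6, 9, 18; 18 is even.
a = 20: divisors of 20: 1, 2, 4, 5, 10, 20; 20 is even.
a = 28: divisors of 28: 1, 2, 4, 7, 14, 28; 28 is even.
a = 32: divisors of 32: 1, 2, 4, 8, 16, 32; 32 is even.
a = 44: divisors of 44: 1, 2, 4, 11, 22, 44; 44 is even.
a = 45: divisors of 45: 1, 3, 5, 9, 15, 45; 45 is odd.
Hence a = 45 is a counterexample.

a = 45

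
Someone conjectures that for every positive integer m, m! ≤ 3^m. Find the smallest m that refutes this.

m = 7

We need the least positive integer m for which m! > 3^m.
m = 1: m! = 1 and 3^m = 3, so 1 ≤ 3.
m = 2: m! = 2 and 3^m = 9, so 2 ≤ 9.
m = 3: m! = 6 and 3^m = 27, so 6 ≤ 27.
m = 4: m! = 24 and 3^m = 81, so 24 ≤ 81.
m = 5: m! = 120 and 3^m = 243, so 120 ≤ 243.
m = 6: m! = 720 and 3^m = 729, so 720 ≤ 729.
m = 7: m! = 5040 and 3^m = 2187, so 5040 > 2187.
So m = 7 is the smallest counterexample.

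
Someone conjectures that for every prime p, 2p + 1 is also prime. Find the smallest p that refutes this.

For p = 2, 3, 5 the conclusion holds.
p = 7: 2p + 1 = 15 = 3 × 5, not prime.
Hence p = 7 is a counterexample.

p = 7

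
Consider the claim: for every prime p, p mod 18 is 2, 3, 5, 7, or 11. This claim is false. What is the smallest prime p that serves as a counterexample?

p = 13

A counterexample is any prime p such that the claim fails; we check each in order.
The first 5 eligible values, up to p = 11, all satisfy the conclusion.
p = 13: 13 mod 18 = 13 — not in {2, 3, 5, 7, 11}.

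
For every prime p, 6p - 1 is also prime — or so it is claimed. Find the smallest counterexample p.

A counterexample is any prime p such that 6p - 1 is not prime; we check each in order.
The first 4 eligible values, up to p = 7, all satisfy the conclusion.
p = 11: 6p - 1 = 65 = 5 × 13, not prime.
Thus p = 11 disproves the claim, and no smaller p works.

p = 11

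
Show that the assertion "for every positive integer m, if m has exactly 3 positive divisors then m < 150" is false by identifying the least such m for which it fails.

A counterexample is any positive integer m such that m has exactly 3 positive divisors but the claim fails; we check each in order.
For m = 4, 9, 25, 49, 121 the conclusion holds.
m = 169: τ(169) = 3; 169 ≥ 150.

m = 169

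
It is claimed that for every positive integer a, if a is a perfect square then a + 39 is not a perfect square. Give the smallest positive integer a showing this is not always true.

a = 25

Check each positive integer a in order until a is a perfect square but a + 39 is a perfect square.
a = 1: 1 + 39 = 40, not a perfect square.
a = 4: 4 + 39 = 43, not a perfect square.
a = 9: 9 + 39 = 48, not a perfect square.
a = 16: 16 + 39 = 55, not a perfect square.
a = 25: 25 = 5² and 25 + 39 = 64 = 8².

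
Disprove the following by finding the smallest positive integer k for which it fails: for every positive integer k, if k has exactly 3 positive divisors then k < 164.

k = 169

k = 4: τ(4) = 3; 4 < 164.
k = 9: τ(9) = 3; 9 < 164.
k = 25: τ(25) = 3; 25 < 164.
k = 49: τ(49) = 3; 49 < 164.
k = 121: τ(121) = 3; 121 < 164.
k = 169: τ(169) = 3; 169 ≥ 164.
So k = 169 is the smallest counterexample.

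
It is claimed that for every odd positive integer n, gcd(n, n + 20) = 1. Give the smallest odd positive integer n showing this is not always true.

n = 5

A counterexample is any odd positive integer n such that gcd(n, n + 20) > 1; we check each in order.
For n = 1, 3 the conclusion holds.
n = 5: gcd(5, 25) = 5.
Thus n = 5 disproves the claim, and no smaller n works.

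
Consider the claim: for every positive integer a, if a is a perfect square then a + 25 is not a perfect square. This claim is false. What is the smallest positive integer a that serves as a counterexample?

a = 144

For a = 1, 4, 9, 16, …, 81, 100, 121 the conclusion holds.
a = 144: 144 = 12² and 144 + 25 = 169 = 13².
Thus a = 144 disproves the claim, and no smaller a works.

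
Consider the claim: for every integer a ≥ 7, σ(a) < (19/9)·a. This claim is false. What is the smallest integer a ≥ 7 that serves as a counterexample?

For a = 7, 8, 9, 10, 11 the conclusion holds.
a = 12: σ(12) = 28; 28 ≥ 76/3.

a = 12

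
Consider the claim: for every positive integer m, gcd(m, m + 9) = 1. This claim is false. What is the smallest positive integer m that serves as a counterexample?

m = 3

Check each positive integer m in order until gcd(m, m + 9) > 1.
For m = 1, 2 the conclusion holds.
m = 3: gcd(3, 12) = 3.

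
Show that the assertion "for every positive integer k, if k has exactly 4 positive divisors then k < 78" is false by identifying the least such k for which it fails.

The first 24 eligible values, up to k = 77, all satisfy the conclusion.
k = 82: τ(82) = 4; 82 ≥ 78.
Thus k = 82 disproves the claim, and no smaller k works.

k = 82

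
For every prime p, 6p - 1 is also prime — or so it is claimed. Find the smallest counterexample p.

p = 11

p = 2: 6p - 1 = 11, prime.
p = 3: 6p - 1 = 17, prime.
p = 5: 6p - 1 = 29, prime.
p = 7: 6p - 1 = 41, prime.
p = 11: 6p - 1 = 65 = 5 × 13, not prime.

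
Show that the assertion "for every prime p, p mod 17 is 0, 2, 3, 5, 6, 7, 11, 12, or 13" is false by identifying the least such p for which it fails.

p = 31

For p = 2, 3, 5, 7, 11, 13, 17, 19, 23, 29 the conclusion holds.
p = 31: 31 mod 17 = 14 — not in {0, 2, 3, 5, 6, 7, 11, 12, 13}.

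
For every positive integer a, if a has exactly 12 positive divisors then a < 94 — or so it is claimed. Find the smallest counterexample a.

a = 96

Check each positive integer a in order until a has exactly 12 positive divisors but the claim fails.
a = 60: τ(60) = 12; 60 < 94.
a = 72: τ(72) = 12; 72 < 94.
a = 84: τ(84) = 12; 84 < 94.
a = 90: τ(90) = 12; 90 < 94.
a = 96: τ(96) = 12; 96 ≥ 94.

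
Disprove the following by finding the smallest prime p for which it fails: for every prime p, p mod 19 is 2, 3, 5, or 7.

Check each prime p in order until the claim fails.
The first 4 eligible values, up to p = 7, all satisfy the conclusion.
p = 11: 11 mod 19 = 11 — not in {2, 3, 5, 7}.
Thus p = 11 disproves the claim, and no smaller p works.

p = 11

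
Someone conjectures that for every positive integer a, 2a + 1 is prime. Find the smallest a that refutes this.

a = 4

Check each positive integer a in order until 2a + 1 is not prime.
a = 1: 2a + 1 = 3, prime.
a = 2: 2a + 1 = 5, prime.
a = 3: 2a + 1 = 7, prime.
a = 4: 2a + 1 = 9 = 3 × 3, composite.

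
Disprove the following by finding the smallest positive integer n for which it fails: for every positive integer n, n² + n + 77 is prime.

n = 6

A counterexample is any positive integer n such that n² + n + 77 is not prime; we check each in order.
The first 5 eligible values, up to n = 5, all satisfy the conclusion.
n = 6: n² + n + 77 = 119 = 7 × 17, composite.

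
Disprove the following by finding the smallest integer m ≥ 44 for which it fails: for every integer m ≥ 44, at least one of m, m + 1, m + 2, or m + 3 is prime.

For m = 44, 45, 46, 47 the conclusion holds.
m = 48: 48 = 2 × 24; 49 = 7 × 7; 50 = 2 × 25; 51 = 3 × 17 — all composite.
Thus m = 48 disproves the claim, and no smaller m works.

m = 48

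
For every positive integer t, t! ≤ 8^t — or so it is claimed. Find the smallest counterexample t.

t = 20

A counterexample is any positive integer t such that t! > 8^t; we check each in order.
For t = 1, 2, 3, 4, …, 17, 18, 19 the conclusion holds.
t = 20: t! = 2432902008176640000 and 8^t = 1152921504606846976, so 2432902008176640000 > 1152921504606846976.
So t = 20 is the smallest counterexample.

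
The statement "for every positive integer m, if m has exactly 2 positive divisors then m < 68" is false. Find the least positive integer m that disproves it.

m = 71

For m = 2, 3, 5, 7, …, 59, 61, 67 the conclusion holds.
m = 71: τ(71) = 2; 71 ≥ 68.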